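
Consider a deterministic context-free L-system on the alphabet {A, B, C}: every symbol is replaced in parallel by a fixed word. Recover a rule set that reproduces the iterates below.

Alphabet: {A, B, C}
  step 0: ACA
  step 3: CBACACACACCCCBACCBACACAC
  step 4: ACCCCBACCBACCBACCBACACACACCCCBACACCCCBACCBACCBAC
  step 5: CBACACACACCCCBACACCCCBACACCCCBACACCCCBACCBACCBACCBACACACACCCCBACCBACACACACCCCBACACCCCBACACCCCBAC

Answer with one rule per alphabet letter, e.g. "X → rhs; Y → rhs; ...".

A->CB, B->CC, C->AC

  step 4 ⇒ step 5: ACCCCBACCBACCBACCBACACACACCCCBACACCCCBACCBACCBAC ⇒ CB·AC·AC·AC·AC·CC·CB·AC·AC·CC·CB·AC·AC·CC·CB·AC·AC·CC·CB·AC·CB·AC·CB·AC·CB·AC·AC·AC·AC·CC·CB·AC·CB·AC·AC·AC·AC·CC·CB·AC·AC·CC·CB·AC·AC·CC·CB·AC
    A ↦ CB
    B ↦ CC
    C ↦ AC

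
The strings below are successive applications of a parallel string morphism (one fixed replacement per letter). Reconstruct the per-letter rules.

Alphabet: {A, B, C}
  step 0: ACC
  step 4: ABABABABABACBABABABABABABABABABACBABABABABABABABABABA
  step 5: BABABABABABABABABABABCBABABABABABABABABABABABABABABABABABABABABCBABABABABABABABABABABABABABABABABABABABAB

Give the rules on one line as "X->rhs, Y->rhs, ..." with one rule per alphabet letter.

  step 4 ⇒ step 5: ABABABABABACBABABABABABABABABABACBABABABABABABABABABA ⇒ B·ABA·B·ABA·B·ABA·B·ABA·B·ABA·B·CB·ABA·B·ABA·B·ABA·B·ABA·B·ABA·B·ABA·B·ABA·B·ABA·B·ABA·B·ABA·B·CB·ABA·B·ABA·B·ABA·B·ABA·B·ABA·B·ABA·B·ABA·B·ABA·B·ABA·B·ABA·B
    A ↦ B
    B ↦ ABA
    C ↦ CB

A->B, B->ABA, C->CB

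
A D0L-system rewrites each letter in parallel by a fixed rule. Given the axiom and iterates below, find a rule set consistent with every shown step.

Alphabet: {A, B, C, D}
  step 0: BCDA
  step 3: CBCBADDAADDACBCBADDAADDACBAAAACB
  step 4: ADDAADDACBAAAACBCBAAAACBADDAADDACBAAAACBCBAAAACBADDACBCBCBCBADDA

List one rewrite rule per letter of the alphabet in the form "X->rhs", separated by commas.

A->CB, B->DA, C->AD, D->AA

  step 3 ⇒ step 4: CBCBADDAADDACBCBADDAADDACBAAAACB ⇒ AD·DA·AD·DA·CB·AA·AA·CB·CB·AA·AA·CB·AD·DA·AD·DA·CB·AA·AA·CB·CB·AA·AA·CB·AD·DA·CB·CB·CB·CB·AD·DA
    A ↦ CB
    B ↦ DA
    C ↦ AD
    D ↦ AA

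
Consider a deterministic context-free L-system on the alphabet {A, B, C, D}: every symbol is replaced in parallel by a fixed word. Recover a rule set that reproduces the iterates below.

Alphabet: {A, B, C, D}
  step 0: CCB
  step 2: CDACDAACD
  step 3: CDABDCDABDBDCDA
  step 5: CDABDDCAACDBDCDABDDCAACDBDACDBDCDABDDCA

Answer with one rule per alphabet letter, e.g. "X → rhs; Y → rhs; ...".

A->BD, B->DC, C->CD, D->A

  step 2 ⇒ step 3: CDACDAACD ⇒ CD·A·BD·CD·A·BD·BD·CD·A
    A ↦ BD
    C ↦ CD
    D ↦ A
    B ↦ DC  (constrained at step 0)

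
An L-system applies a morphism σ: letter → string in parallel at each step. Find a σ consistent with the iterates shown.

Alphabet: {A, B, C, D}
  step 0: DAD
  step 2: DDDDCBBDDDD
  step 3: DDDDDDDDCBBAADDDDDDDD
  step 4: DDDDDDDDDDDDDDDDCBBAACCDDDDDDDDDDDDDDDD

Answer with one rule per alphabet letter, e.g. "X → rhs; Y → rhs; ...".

A->C, B->A, C->CBB, D->DD

  step 3 ⇒ step 4: DDDDDDDDCBBAADDDDDDDD ⇒ DD·DD·DD·DD·DD·DD·DD·DD·CBB·A·A·C·C·DD·DD·DD·DD·DD·DD·DD·DD
    A ↦ C
    B ↦ A
    C ↦ CBB
    D ↦ DD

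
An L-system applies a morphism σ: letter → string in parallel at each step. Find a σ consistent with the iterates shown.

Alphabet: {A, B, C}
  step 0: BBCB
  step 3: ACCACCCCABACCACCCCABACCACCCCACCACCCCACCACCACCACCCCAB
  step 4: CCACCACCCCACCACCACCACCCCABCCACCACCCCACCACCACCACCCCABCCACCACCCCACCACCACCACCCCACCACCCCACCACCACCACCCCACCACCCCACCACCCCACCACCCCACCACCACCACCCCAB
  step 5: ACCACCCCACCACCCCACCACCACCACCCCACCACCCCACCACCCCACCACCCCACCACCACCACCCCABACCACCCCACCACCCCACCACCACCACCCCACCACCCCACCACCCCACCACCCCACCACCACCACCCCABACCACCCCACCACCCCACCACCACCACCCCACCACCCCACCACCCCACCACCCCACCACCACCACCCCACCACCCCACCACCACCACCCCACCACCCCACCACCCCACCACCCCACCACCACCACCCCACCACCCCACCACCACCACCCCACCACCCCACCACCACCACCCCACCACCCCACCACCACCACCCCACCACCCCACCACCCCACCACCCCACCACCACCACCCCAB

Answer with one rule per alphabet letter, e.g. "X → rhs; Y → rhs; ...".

  step 4 ⇒ step 5: CCACCACCCCACCACCACCACCCCABCCACCACCCCACCACCACCACCCCABCCACCACCCCACCACCACCACCCCACCACCCCACCACCACCACCCCACCACCCCACCACCCCACCACCCCACCACCACCACCCCAB ⇒ ACC·ACC·CC·ACC·ACC·CC·ACC·ACC·ACC·ACC·CC·ACC·ACC·CC·ACC·ACC·CC·ACC·ACC·CC·ACC·ACC·ACC·ACC·CC·AB·ACC·ACC·CC·ACC·ACC·CC·ACC·ACC·ACC·ACC·CC·ACC·ACC·CC·ACC·ACC·CC·ACC·ACC·CC·ACC·ACC·ACC·ACC·CC·AB·ACC·ACC·CC·ACC·ACC·CC·ACC·ACC·ACC·ACC·CC·ACC·ACC·CC·ACC·ACC·CC·ACC·ACC·CC·ACC·ACC·ACC·ACC·CC·ACC·ACC·CC·ACC·ACC·ACC·ACC·CC·ACC·ACC·CC·ACC·ACC·CC·ACC·ACC·CC·ACC·ACC·ACC·ACC·CC·ACC·ACC·CC·ACC·ACC·ACC·ACC·CC·ACC·ACC·CC·ACC·ACC·ACC·ACC·CC·ACC·ACC·CC·ACC·ACC·ACC·ACC·CC·ACC·ACC·CC·ACC·ACC·CC·ACC·ACC·CC·ACC·ACC·ACC·ACC·CC·AB
    A ↦ CC
    B ↦ AB
    C ↦ ACC

A->CC, B->AB, C->ACC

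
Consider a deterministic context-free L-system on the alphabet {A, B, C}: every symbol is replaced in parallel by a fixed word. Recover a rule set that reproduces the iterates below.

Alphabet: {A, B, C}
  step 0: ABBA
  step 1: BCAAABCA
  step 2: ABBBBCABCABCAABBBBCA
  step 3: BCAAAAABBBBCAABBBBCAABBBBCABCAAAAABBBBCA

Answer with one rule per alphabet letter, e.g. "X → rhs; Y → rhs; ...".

A->BCA, B->A, C->BBB

  step 2 ⇒ step 3: ABBBBCABCABCAABBBBCA ⇒ BCA·A·A·A·A·BBB·BCA·A·BBB·BCA·A·BBB·BCA·BCA·A·A·A·A·BBB·BCA
    A ↦ BCA
    B ↦ A
    C ↦ BBB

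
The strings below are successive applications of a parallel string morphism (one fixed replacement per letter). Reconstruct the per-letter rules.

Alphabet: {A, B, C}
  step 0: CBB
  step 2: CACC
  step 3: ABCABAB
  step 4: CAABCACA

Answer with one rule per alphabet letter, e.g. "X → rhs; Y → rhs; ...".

A->C, B->A, C->AB

  step 3 ⇒ step 4: ABCABAB ⇒ C·A·AB·C·A·C·A
    A ↦ C
    B ↦ A
    C ↦ AB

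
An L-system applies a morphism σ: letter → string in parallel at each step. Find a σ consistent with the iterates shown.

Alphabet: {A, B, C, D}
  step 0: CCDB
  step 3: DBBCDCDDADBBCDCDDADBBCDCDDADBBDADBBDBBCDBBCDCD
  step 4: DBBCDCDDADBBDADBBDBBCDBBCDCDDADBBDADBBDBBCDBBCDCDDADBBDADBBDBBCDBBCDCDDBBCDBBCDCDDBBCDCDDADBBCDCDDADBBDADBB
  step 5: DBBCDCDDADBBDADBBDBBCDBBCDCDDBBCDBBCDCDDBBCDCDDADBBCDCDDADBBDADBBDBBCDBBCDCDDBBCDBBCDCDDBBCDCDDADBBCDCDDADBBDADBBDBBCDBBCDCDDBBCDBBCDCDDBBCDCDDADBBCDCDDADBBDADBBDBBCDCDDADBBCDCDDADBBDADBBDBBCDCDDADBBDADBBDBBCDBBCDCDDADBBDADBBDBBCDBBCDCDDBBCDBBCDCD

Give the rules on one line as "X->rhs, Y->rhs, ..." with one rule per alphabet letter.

A->C, B->CD, C->DA, D->DBB

  step 4 ⇒ step 5: DBBCDCDDADBBDADBBDBBCDBBCDCDDADBBDADBBDBBCDBBCDCDDADBBDADBBDBBCDBBCDCDDBBCDBBCDCDDBBCDCDDADBBCDCDDADBBDADBB ⇒ DBB·CD·CD·DA·DBB·DA·DBB·DBB·C·DBB·CD·CD·DBB·C·DBB·CD·CD·DBB·CD·CD·DA·DBB·CD·CD·DA·DBB·DA·DBB·DBB·C·DBB·CD·CD·DBB·C·DBB·CD·CD·DBB·CD·CD·DA·DBB·CD·CD·DA·DBB·DA·DBB·DBB·C·DBB·CD·CD·DBB·C·DBB·CD·CD·DBB·CD·CD·DA·DBB·CD·CD·DA·DBB·DA·DBB·DBB·CD·CD·DA·DBB·CD·CD·DA·DBB·DA·DBB·DBB·CD·CD·DA·DBB·DA·DBB·DBB·C·DBB·CD·CD·DA·DBB·DA·DBB·DBB·C·DBB·CD·CD·DBB·C·DBB·CD·CD
    A ↦ C
    B ↦ CD
    C ↦ DA
    D ↦ DBB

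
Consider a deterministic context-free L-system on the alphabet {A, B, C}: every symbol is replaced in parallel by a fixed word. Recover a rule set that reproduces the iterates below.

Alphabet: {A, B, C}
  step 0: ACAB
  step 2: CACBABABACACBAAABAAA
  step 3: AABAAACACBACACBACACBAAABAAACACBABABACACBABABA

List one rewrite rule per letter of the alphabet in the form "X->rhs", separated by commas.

A->BA, B->CAC, C->AA

  step 2 ⇒ step 3: CACBABABACACBAAABAAA ⇒ AA·BA·AA·CAC·BA·CAC·BA·CAC·BA·AA·BA·AA·CAC·BA·BA·BA·CAC·BA·BA·BA
    A ↦ BA
    B ↦ CAC
    C ↦ AA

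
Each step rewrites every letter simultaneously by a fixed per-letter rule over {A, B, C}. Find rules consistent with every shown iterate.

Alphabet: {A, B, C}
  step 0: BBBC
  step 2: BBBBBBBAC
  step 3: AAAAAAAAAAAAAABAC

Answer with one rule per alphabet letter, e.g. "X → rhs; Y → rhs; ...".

A->B, B->AA, C->AC

  step 2 ⇒ step 3: BBBBBBBAC ⇒ AA·AA·AA·AA·AA·AA·AA·B·AC
    A ↦ B
    B ↦ AA
    C ↦ AC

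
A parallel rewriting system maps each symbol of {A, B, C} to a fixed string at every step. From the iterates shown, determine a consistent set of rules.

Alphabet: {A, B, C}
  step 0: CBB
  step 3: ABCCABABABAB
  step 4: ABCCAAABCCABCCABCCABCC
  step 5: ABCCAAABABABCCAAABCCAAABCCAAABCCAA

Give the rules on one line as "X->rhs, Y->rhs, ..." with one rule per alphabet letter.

A->AB, B->CC, C->A

  step 4 ⇒ step 5: ABCCAAABCCABCCABCCABCC ⇒ AB·CC·A·A·AB·AB·AB·CC·A·A·AB·CC·A·A·AB·CC·A·A·AB·CC·A·A
    A ↦ AB
    B ↦ CC
    C ↦ A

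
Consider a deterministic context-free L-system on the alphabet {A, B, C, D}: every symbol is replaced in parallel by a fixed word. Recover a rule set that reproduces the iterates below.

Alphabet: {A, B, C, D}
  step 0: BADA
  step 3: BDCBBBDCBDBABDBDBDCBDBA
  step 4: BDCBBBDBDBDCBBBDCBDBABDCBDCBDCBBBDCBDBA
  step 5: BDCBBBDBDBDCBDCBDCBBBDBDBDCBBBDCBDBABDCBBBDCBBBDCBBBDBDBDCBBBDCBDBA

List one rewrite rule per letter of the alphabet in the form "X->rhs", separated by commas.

A->BA, B->BD, C->BB, D->C

  step 4 ⇒ step 5: BDCBBBDBDBDCBBBDCBDBABDCBDCBDCBBBDCBDBA ⇒ BD·C·BB·BD·BD·BD·C·BD·C·BD·C·BB·BD·BD·BD·C·BB·BD·C·BD·BA·BD·C·BB·BD·C·BB·BD·C·BB·BD·BD·BD·C·BB·BD·C·BD·BA
    A ↦ BA
    B ↦ BD
    C ↦ BB
    D ↦ C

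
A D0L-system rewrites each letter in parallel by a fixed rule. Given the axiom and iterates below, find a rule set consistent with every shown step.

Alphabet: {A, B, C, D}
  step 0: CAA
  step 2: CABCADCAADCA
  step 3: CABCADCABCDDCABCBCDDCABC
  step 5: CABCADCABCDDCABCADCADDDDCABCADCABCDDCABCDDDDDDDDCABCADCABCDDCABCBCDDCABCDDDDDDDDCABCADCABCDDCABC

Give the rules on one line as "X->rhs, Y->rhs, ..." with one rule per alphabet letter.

A->BC, B->AD, C->CA, D->DD

  step 2 ⇒ step 3: CABCADCAADCA ⇒ CA·BC·AD·CA·BC·DD·CA·BC·BC·DD·CA·BC
    A ↦ BC
    B ↦ AD
    C ↦ CA
    D ↦ DD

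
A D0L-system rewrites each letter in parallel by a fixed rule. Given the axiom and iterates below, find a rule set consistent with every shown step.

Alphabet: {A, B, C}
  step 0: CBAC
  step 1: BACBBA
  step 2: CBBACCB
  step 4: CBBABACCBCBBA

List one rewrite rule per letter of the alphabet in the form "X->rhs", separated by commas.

  step 1 ⇒ step 2: BACBBA ⇒ C·B·BA·C·C·B
    A ↦ B
    B ↦ C
    C ↦ BA

A->B, B->C, C->BA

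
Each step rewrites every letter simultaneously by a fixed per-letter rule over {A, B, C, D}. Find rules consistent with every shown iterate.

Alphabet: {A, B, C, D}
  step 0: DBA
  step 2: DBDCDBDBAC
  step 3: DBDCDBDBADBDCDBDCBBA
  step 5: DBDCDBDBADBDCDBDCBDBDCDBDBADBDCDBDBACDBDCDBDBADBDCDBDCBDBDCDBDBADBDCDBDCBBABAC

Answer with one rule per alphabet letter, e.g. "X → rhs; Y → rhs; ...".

  step 2 ⇒ step 3: DBDCDBDBAC ⇒ DBD·C·DBD·BA·DBD·C·DBD·C·B·BA
    A ↦ B
    B ↦ C
    C ↦ BA
    D ↦ DBD

A->B, B->C, C->BA, D->DBD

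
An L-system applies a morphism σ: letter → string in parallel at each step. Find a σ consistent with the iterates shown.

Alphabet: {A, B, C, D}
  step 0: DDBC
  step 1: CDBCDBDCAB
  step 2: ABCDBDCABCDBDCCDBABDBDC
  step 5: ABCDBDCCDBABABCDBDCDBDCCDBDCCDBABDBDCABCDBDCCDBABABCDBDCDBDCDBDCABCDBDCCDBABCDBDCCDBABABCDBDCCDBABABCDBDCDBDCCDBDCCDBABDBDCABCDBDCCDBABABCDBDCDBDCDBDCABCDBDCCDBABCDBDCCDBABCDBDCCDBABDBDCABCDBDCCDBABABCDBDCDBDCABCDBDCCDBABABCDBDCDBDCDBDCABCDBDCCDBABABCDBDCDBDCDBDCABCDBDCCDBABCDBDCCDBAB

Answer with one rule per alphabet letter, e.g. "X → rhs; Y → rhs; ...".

  step 1 ⇒ step 2: CDBCDBDCAB ⇒ AB·CDB·DC·AB·CDB·DC·CDB·AB·DB·DC
    A ↦ DB
    B ↦ DC
    C ↦ AB
    D ↦ CDB

A->DB, B->DC, C->AB, D->CDB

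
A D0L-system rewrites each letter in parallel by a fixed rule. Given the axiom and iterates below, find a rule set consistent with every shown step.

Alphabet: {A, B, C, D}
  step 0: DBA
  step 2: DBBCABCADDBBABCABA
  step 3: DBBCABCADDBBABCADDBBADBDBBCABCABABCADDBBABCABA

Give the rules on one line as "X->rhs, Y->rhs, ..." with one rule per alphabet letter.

A->BA, B->BCA, C->DDB, D->DB

  step 2 ⇒ step 3: DBBCABCADDBBABCABA ⇒ DB·BCA·BCA·DDB·BA·BCA·DDB·BA·DB·DB·BCA·BCA·BA·BCA·DDB·BA·BCA·BA
    A ↦ BA
    B ↦ BCA
    C ↦ DDB
    D ↦ DB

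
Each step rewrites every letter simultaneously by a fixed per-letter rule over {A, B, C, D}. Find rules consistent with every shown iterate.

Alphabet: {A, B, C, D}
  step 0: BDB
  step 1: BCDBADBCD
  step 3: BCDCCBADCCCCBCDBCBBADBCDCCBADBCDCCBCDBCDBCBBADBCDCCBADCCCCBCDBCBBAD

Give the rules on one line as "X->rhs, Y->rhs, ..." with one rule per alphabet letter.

  step 0 ⇒ step 1: BDB ⇒ BCD·BAD·BCD
    B ↦ BCD
    D ↦ BAD
    A ↦ BCB  (constrained at step 1)
    C ↦ CC  (constrained at step 1)

A->BCB, B->BCD, C->CC, D->BAD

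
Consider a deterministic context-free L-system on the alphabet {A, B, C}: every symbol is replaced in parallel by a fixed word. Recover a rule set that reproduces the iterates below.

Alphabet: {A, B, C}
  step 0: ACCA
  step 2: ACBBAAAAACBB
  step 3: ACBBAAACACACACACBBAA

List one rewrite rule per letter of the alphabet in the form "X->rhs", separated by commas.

A->AC, B->A, C->BB

  step 2 ⇒ step 3: ACBBAAAAACBB ⇒ AC·BB·A·A·AC·AC·AC·AC·AC·BB·A·A
    A ↦ AC
    B ↦ A
    C ↦ BB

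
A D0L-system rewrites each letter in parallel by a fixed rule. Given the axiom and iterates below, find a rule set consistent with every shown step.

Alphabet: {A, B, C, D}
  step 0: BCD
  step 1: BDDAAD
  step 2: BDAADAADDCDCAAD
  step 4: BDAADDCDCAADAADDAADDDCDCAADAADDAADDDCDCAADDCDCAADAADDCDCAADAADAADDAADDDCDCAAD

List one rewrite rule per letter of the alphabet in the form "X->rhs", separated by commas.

A->DC, B->BD, C->D, D->AAD

  step 1 ⇒ step 2: BDDAAD ⇒ BD·AAD·AAD·DC·DC·AAD
    A ↦ DC
    B ↦ BD
    D ↦ AAD
  step 0 ⇒ step 1: BCD ⇒ BD·D·AAD
    C ↦ D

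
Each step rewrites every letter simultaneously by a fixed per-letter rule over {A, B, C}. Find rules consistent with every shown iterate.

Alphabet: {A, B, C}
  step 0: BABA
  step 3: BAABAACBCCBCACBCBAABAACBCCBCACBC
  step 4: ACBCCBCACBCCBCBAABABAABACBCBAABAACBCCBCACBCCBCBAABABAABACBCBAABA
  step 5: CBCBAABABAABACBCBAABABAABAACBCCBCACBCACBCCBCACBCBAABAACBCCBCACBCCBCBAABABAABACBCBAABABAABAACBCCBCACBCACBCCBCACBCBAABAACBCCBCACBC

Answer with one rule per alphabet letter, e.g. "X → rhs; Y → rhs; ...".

  step 4 ⇒ step 5: ACBCCBCACBCCBCBAABABAABACBCBAABAACBCCBCACBCCBCBAABABAABACBCBAABA ⇒ CBC·BA·A·BA·BA·A·BA·CBC·BA·A·BA·BA·A·BA·A·CBC·CBC·A·CBC·A·CBC·CBC·A·CBC·BA·A·BA·A·CBC·CBC·A·CBC·CBC·BA·A·BA·BA·A·BA·CBC·BA·A·BA·BA·A·BA·A·CBC·CBC·A·CBC·A·CBC·CBC·A·CBC·BA·A·BA·A·CBC·CBC·A·CBC
    A ↦ CBC
    B ↦ A
    C ↦ BA

A->CBC, B->A, C->BA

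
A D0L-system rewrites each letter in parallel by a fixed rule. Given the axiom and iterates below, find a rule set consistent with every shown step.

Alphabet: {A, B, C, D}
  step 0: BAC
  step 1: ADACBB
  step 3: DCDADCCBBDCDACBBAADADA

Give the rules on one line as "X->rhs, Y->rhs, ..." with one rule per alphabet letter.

A->DA, B->A, C->CBB, D->DC

  step 0 ⇒ step 1: BAC ⇒ A·DA·CBB
    A ↦ DA
    B ↦ A
    C ↦ CBB
    D ↦ DC  (constrained at step 1)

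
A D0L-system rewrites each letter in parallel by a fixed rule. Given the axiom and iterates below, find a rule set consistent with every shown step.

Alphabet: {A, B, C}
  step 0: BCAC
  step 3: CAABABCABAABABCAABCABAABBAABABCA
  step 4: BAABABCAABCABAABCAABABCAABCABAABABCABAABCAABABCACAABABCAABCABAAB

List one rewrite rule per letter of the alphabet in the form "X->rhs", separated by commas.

A->AB, B->CA, C->BA

  step 3 ⇒ step 4: CAABABCABAABABCAABCABAABBAABABCA ⇒ BA·AB·AB·CA·AB·CA·BA·AB·CA·AB·AB·CA·AB·CA·BA·AB·AB·CA·BA·AB·CA·AB·AB·CA·CA·AB·AB·CA·AB·CA·BA·AB
    A ↦ AB
    B ↦ CA
    C ↦ BA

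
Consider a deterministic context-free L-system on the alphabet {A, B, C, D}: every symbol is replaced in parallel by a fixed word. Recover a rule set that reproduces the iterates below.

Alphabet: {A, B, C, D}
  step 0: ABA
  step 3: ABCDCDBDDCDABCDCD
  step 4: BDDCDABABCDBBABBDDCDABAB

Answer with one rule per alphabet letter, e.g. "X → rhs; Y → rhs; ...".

  step 3 ⇒ step 4: ABCDCDBDDCDABCDCD ⇒ BDD·CD·A·B·A·B·CD·B·B·A·B·BDD·CD·A·B·A·B
    A ↦ BDD
    B ↦ CD
    C ↦ A
    D ↦ B

A->BDD, B->CD, C->A, D->B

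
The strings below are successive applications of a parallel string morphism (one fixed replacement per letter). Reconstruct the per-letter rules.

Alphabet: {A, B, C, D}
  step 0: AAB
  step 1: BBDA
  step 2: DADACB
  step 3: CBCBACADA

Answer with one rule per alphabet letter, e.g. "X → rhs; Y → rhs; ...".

A->B, B->DA, C->ACA, D->C

  step 2 ⇒ step 3: DADACB ⇒ C·B·C·B·ACA·DA
    A ↦ B
    B ↦ DA
    C ↦ ACA
    D ↦ C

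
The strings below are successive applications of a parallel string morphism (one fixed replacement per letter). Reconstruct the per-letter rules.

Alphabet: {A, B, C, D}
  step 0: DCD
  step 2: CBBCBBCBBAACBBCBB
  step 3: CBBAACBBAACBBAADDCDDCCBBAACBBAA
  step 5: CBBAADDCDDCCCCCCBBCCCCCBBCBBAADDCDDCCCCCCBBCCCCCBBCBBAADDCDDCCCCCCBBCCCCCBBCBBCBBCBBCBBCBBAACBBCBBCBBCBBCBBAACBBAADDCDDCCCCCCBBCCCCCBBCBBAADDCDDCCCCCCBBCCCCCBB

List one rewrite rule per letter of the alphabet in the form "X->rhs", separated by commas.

  step 2 ⇒ step 3: CBBCBBCBBAACBBCBB ⇒ CBB·A·A·CBB·A·A·CBB·A·A·DDC·DDC·CBB·A·A·CBB·A·A
    A ↦ DDC
    B ↦ A
    C ↦ CBB
    D ↦ CC  (constrained at step 0)

A->DDC, B->A, C->CBB, D->CC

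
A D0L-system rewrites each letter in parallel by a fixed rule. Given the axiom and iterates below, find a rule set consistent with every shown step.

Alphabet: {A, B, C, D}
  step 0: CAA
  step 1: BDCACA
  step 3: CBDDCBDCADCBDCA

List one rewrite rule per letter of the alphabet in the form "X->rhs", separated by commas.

  step 0 ⇒ step 1: CAA ⇒ BD·CA·CA
    A ↦ CA
    C ↦ BD
    B ↦ D  (constrained at step 1)
    D ↦ C  (constrained at step 1)

A->CA, B->D, C->BD, D->C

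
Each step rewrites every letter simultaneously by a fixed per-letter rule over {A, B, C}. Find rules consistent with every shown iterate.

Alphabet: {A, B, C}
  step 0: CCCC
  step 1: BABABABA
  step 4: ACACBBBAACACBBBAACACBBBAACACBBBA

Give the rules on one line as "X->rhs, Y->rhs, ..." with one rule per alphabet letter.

A->B, B->AC, C->BA

  step 0 ⇒ step 1: CCCC ⇒ BA·BA·BA·BA
    C ↦ BA
    A ↦ B  (constrained at step 1)
    B ↦ AC  (constrained at step 1)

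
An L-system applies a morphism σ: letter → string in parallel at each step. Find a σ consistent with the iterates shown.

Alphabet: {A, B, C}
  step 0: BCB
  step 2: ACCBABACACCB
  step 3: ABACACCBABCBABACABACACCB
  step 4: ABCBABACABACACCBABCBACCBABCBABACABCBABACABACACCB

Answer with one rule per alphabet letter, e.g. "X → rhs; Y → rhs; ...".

A->AB, B->CB, C->AC

  step 3 ⇒ step 4: ABACACCBABCBABACABACACCB ⇒ AB·CB·AB·AC·AB·AC·AC·CB·AB·CB·AC·CB·AB·CB·AB·AC·AB·CB·AB·AC·AB·AC·AC·CB
    A ↦ AB
    B ↦ CB
    C ↦ AC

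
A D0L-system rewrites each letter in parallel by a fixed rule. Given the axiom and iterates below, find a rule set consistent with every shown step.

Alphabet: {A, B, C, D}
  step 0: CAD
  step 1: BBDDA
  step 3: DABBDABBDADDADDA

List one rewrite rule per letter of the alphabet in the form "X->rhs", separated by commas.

  step 0 ⇒ step 1: CAD ⇒ BB·D·DA
    A ↦ D
    C ↦ BB
    D ↦ DA
    B ↦ DC  (constrained at step 1)

A->D, B->DC, C->BB, D->DA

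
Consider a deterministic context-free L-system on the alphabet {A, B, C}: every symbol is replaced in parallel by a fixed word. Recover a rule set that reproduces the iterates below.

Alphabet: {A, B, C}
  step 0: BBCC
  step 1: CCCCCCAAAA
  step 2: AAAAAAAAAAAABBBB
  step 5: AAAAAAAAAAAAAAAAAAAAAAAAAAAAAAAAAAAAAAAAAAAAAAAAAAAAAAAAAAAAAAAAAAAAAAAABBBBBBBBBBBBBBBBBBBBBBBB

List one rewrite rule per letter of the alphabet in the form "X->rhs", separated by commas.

A->B, B->CCC, C->AA

  step 1 ⇒ step 2: CCCCCCAAAA ⇒ AA·AA·AA·AA·AA·AA·B·B·B·B
    A ↦ B
    C ↦ AA
  step 0 ⇒ step 1: BBCC ⇒ CCC·CCC·AA·AA
    B ↦ CCC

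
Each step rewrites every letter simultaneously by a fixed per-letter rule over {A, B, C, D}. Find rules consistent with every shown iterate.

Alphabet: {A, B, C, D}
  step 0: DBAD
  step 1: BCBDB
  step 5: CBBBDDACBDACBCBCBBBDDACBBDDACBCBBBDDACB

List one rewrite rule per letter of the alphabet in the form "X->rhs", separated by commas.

  step 0 ⇒ step 1: DBAD ⇒ B·CB·D·B
    A ↦ D
    B ↦ CB
    D ↦ B
    C ↦ DA  (constrained at step 1)

A->D, B->CB, C->DA, D->B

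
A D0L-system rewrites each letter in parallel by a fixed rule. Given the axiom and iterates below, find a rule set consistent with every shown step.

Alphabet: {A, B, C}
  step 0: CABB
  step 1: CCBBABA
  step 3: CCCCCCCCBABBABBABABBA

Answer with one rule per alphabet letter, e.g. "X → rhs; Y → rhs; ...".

  step 0 ⇒ step 1: CABB ⇒ CC·B·BA·BA
    A ↦ B
    B ↦ BA
    C ↦ CC

A->B, B->BA, C->CC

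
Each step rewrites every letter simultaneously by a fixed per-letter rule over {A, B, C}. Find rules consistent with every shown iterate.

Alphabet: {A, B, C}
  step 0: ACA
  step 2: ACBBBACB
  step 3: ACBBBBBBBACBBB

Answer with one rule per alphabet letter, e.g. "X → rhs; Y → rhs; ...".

A->AC, B->BB, C->B

  step 2 ⇒ step 3: ACBBBACB ⇒ AC·B·BB·BB·BB·AC·B·BB
    A ↦ AC
    B ↦ BB
    C ↦ B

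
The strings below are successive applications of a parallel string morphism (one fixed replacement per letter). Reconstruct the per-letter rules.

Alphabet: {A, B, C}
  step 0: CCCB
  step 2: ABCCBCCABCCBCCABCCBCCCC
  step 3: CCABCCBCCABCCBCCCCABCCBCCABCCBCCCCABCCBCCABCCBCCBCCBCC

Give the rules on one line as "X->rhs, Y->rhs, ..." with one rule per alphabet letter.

  step 2 ⇒ step 3: ABCCBCCABCCBCCABCCBCCCC ⇒ CC·A·BCC·BCC·A·BCC·BCC·CC·A·BCC·BCC·A·BCC·BCC·CC·A·BCC·BCC·A·BCC·BCC·BCC·BCC
    A ↦ CC
    B ↦ A
    C ↦ BCC

A->CC, B->A, C->BCC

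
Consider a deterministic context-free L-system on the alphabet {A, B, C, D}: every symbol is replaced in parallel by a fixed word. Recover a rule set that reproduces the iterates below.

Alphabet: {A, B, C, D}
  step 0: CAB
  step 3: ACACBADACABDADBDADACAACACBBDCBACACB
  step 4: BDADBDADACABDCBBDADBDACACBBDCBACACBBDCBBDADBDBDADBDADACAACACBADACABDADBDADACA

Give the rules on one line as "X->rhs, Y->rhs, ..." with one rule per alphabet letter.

A->BD, B->ACA, C->AD, D->CB

  step 3 ⇒ step 4: ACACBADACABDADBDADACAACACBBDCBACACB ⇒ BD·AD·BD·AD·ACA·BD·CB·BD·AD·BD·ACA·CB·BD·CB·ACA·CB·BD·CB·BD·AD·BD·BD·AD·BD·AD·ACA·ACA·CB·AD·ACA·BD·AD·BD·AD·ACA
    A ↦ BD
    B ↦ ACA
    C ↦ AD
    D ↦ CB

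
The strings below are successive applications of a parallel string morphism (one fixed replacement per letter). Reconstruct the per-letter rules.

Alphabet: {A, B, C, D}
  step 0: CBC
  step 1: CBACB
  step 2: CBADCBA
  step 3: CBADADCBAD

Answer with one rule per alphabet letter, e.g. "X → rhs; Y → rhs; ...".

  step 2 ⇒ step 3: CBADCBA ⇒ CB·A·D·AD·CB·A·D
    A ↦ D
    B ↦ A
    C ↦ CB
    D ↦ AD

A->D, B->A, C->CB, D->AD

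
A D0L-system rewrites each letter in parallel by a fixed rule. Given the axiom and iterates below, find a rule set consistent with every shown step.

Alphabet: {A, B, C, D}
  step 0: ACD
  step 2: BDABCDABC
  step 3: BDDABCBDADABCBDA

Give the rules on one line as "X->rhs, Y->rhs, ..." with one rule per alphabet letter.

A->BC, B->BD, C->A, D->DA

  step 2 ⇒ step 3: BDABCDABC ⇒ BD·DA·BC·BD·A·DA·BC·BD·A
    A ↦ BC
    B ↦ BD
    C ↦ A
    D ↦ DA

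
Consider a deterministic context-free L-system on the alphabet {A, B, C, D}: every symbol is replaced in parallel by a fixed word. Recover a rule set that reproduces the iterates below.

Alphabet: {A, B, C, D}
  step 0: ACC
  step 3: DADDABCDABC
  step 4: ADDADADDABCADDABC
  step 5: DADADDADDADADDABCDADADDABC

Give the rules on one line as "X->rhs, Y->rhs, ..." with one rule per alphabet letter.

  step 4 ⇒ step 5: ADDADADDABCADDABC ⇒ D·AD·AD·D·AD·D·AD·AD·D·A·BC·D·AD·AD·D·A·BC
    A ↦ D
    B ↦ A
    C ↦ BC
    D ↦ AD

A->D, B->A, C->BC, D->AD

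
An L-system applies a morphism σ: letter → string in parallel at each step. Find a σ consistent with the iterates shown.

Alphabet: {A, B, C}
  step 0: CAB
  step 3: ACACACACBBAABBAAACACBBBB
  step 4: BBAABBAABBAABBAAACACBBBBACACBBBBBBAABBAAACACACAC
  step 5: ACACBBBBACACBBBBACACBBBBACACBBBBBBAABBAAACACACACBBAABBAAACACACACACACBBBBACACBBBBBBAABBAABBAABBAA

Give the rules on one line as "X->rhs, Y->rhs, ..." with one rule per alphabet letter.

A->BB, B->AC, C->AA

  step 4 ⇒ step 5: BBAABBAABBAABBAAACACBBBBACACBBBBBBAABBAAACACACAC ⇒ AC·AC·BB·BB·AC·AC·BB·BB·AC·AC·BB·BB·AC·AC·BB·BB·BB·AA·BB·AA·AC·AC·AC·AC·BB·AA·BB·AA·AC·AC·AC·AC·AC·AC·BB·BB·AC·AC·BB·BB·BB·AA·BB·AA·BB·AA·BB·AA
    A ↦ BB
    B ↦ AC
    C ↦ AA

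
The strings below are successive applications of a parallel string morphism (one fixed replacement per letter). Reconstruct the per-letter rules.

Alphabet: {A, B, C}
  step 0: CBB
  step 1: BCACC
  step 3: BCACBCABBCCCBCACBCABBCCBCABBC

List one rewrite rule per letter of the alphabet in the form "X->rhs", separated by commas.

A->BBC, B->C, C->BCA

  step 0 ⇒ step 1: CBB ⇒ BCA·C·C
    B ↦ C
    C ↦ BCA
    A ↦ BBC  (constrained at step 1)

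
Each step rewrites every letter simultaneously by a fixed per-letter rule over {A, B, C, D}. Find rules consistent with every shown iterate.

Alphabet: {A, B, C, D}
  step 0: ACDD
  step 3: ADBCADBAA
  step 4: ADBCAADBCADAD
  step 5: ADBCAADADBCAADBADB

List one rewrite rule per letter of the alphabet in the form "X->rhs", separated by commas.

  step 4 ⇒ step 5: ADBCAADBCADAD ⇒ AD·B·C·A·AD·AD·B·C·A·AD·B·AD·B
    A ↦ AD
    B ↦ C
    C ↦ A
    D ↦ B

A->AD, B->C, C->A, D->B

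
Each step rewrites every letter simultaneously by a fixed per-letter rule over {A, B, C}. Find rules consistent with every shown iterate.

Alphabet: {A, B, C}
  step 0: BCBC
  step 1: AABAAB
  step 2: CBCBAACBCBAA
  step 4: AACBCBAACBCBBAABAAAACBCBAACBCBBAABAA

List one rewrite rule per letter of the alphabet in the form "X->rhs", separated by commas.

  step 1 ⇒ step 2: AABAAB ⇒ CB·CB·AA·CB·CB·AA
    A ↦ CB
    B ↦ AA
  step 0 ⇒ step 1: BCBC ⇒ AA·B·AA·B
    C ↦ B

A->CB, B->AA, C->B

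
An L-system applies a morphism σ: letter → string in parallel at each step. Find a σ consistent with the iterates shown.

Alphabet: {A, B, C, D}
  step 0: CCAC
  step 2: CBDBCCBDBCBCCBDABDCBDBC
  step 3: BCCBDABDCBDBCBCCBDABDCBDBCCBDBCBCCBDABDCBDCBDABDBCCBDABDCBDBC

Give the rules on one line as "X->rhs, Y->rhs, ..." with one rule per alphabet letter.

  step 2 ⇒ step 3: CBDBCCBDBCBCCBDABDCBDBC ⇒ BC·CBD·ABD·CBD·BC·BC·CBD·ABD·CBD·BC·CBD·BC·BC·CBD·ABD·CBD·CBD·ABD·BC·CBD·ABD·CBD·BC
    A ↦ CBD
    B ↦ CBD
    C ↦ BC
    D ↦ ABD

A->CBD, B->CBD, C->BC, D->ABD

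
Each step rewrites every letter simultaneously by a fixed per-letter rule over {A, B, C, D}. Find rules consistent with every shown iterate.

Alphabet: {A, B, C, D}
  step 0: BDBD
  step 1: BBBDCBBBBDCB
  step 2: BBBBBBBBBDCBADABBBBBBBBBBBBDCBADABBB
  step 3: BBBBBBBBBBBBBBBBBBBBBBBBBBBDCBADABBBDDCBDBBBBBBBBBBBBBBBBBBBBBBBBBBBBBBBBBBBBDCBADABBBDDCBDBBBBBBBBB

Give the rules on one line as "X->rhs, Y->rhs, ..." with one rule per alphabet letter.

A->D, B->BBB, C->ADA, D->DCB

  step 2 ⇒ step 3: BBBBBBBBBDCBADABBBBBBBBBBBBDCBADABBB ⇒ BBB·BBB·BBB·BBB·BBB·BBB·BBB·BBB·BBB·DCB·ADA·BBB·D·DCB·D·BBB·BBB·BBB·BBB·BBB·BBB·BBB·BBB·BBB·BBB·BBB·BBB·DCB·ADA·BBB·D·DCB·D·BBB·BBB·BBB
    A ↦ D
    B ↦ BBB
    C ↦ ADA
    D ↦ DCB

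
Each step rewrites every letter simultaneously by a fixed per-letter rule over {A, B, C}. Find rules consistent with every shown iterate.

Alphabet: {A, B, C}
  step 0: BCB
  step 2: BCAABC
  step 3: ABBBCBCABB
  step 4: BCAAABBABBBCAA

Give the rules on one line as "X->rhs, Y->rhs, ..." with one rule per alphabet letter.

  step 3 ⇒ step 4: ABBBCBCABB ⇒ BC·A·A·A·BB·A·BB·BC·A·A
    A ↦ BC
    B ↦ A
    C ↦ BB

A->BC, B->A, C->BB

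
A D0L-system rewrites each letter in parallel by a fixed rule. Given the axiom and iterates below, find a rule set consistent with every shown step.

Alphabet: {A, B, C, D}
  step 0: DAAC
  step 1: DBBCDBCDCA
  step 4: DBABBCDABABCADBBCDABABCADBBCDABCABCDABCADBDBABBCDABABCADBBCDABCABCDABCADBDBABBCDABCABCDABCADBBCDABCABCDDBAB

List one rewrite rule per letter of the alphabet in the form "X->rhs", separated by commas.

  step 0 ⇒ step 1: DAAC ⇒ DB·BCD·BCD·CA
    A ↦ BCD
    C ↦ CA
    D ↦ DB
    B ↦ AB  (constrained at step 1)

A->BCD, B->AB, C->CA, D->DB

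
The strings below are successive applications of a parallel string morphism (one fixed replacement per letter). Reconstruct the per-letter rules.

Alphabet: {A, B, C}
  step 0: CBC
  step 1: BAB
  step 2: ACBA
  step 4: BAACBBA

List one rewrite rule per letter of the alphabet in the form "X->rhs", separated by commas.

A->CB, B->A, C->B

  step 1 ⇒ step 2: BAB ⇒ A·CB·A
    A ↦ CB
    B ↦ A
  step 0 ⇒ step 1: CBC ⇒ B·A·B
    C ↦ B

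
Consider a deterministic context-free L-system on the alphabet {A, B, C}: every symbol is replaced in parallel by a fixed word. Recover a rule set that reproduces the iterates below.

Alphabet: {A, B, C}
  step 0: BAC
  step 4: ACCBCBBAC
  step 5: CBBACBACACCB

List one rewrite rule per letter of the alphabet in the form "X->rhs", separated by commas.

  step 4 ⇒ step 5: ACCBCBBAC ⇒ C·B·B·AC·B·AC·AC·C·B
    A ↦ C
    B ↦ AC
    C ↦ B

A->C, B->AC, C->B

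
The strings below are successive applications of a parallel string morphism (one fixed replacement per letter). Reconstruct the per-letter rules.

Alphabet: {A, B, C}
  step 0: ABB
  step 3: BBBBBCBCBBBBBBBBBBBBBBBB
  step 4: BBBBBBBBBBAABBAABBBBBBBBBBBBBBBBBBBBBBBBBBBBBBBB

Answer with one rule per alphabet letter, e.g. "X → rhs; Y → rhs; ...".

A->BC, B->BB, C->AA

  step 3 ⇒ step 4: BBBBBCBCBBBBBBBBBBBBBBBB ⇒ BB·BB·BB·BB·BB·AA·BB·AA·BB·BB·BB·BB·BB·BB·BB·BB·BB·BB·BB·BB·BB·BB·BB·BB
    B ↦ BB
    C ↦ AA
    A ↦ BC  (constrained at step 0)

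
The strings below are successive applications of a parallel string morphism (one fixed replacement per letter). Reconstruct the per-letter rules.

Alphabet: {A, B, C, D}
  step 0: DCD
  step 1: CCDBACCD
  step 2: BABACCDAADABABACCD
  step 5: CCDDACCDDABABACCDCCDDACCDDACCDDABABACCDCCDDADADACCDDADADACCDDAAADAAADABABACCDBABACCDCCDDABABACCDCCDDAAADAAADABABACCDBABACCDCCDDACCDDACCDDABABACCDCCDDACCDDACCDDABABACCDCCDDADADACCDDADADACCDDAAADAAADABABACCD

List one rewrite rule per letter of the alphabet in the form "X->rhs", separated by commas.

A->DA, B->AA, C->BA, D->CCD

  step 1 ⇒ step 2: CCDBACCD ⇒ BA·BA·CCD·AA·DA·BA·BA·CCD
    A ↦ DA
    B ↦ AA
    C ↦ BA
    D ↦ CCD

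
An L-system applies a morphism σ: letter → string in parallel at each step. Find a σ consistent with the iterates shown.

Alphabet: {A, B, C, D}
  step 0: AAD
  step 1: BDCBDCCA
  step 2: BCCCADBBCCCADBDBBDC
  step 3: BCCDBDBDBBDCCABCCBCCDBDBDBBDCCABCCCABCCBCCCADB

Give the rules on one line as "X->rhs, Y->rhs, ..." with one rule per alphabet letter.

  step 2 ⇒ step 3: BCCCADBBCCCADBDBBDC ⇒ BCC·DB·DB·DB·BDC·CA·BCC·BCC·DB·DB·DB·BDC·CA·BCC·CA·BCC·BCC·CA·DB
    A ↦ BDC
    B ↦ BCC
    C ↦ DB
    D ↦ CA

A->BDC, B->BCC, C->DB, D->CA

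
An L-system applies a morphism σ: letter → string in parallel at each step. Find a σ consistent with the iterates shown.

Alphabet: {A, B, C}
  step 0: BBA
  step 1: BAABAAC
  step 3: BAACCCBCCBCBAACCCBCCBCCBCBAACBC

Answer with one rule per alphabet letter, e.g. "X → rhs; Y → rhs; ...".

  step 0 ⇒ step 1: BBA ⇒ BAA·BAA·C
    A ↦ C
    B ↦ BAA
    C ↦ CBC  (constrained at step 1)

A->C, B->BAA, C->CBC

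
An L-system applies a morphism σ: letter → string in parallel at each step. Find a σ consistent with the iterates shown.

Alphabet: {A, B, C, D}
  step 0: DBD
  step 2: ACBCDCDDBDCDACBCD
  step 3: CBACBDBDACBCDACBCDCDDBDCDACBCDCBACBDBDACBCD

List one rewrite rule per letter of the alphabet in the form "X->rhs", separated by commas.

A->CB, B->DBD, C->ACB, D->CD

  step 2 ⇒ step 3: ACBCDCDDBDCDACBCD ⇒ CB·ACB·DBD·ACB·CD·ACB·CD·CD·DBD·CD·ACB·CD·CB·ACB·DBD·ACB·CD
    A ↦ CB
    B ↦ DBD
    C ↦ ACB
    D ↦ CD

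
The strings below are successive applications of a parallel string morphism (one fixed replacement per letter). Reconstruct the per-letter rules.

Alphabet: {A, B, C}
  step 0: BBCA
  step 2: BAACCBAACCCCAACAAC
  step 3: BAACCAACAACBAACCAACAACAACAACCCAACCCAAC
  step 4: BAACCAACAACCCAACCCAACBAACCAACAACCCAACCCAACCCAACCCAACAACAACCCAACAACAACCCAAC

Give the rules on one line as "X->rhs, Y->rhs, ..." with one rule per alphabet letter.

  step 3 ⇒ step 4: BAACCAACAACBAACCAACAACAACAACCCAACCCAAC ⇒ BAA·C·C·AAC·AAC·C·C·AAC·C·C·AAC·BAA·C·C·AAC·AAC·C·C·AAC·C·C·AAC·C·C·AAC·C·C·AAC·AAC·AAC·C·C·AAC·AAC·AAC·C·C·AAC
    A ↦ C
    B ↦ BAA
    C ↦ AAC

A->C, B->BAA, C->AAC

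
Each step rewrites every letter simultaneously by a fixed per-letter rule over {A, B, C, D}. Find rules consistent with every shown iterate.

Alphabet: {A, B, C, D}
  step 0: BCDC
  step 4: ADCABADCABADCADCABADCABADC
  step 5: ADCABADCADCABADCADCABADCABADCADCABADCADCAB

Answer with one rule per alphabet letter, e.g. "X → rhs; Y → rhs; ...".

  step 4 ⇒ step 5: ADCABADCABADCADCABADCABADC ⇒ AD·C·AB·AD·C·AD·C·AB·AD·C·AD·C·AB·AD·C·AB·AD·C·AD·C·AB·AD·C·AD·C·AB
    A ↦ AD
    B ↦ C
    C ↦ AB
    D ↦ C

A->AD, B->C, C->AB, D->C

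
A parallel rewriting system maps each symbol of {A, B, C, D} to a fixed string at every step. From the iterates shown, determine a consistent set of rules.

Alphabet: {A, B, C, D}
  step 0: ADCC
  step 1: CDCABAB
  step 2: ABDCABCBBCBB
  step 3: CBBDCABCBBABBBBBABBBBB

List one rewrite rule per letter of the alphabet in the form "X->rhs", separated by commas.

A->C, B->BB, C->AB, D->DC

  step 2 ⇒ step 3: ABDCABCBBCBB ⇒ C·BB·DC·AB·C·BB·AB·BB·BB·AB·BB·BB
    A ↦ C
    B ↦ BB
    C ↦ AB
    D ↦ DC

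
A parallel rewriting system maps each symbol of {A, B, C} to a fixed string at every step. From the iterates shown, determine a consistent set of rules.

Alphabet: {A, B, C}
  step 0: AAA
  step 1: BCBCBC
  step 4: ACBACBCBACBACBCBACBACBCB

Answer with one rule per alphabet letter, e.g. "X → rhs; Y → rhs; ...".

  step 0 ⇒ step 1: AAA ⇒ BC·BC·BC
    A ↦ BC
    B ↦ AC  (constrained at step 1)
    C ↦ B  (constrained at step 1)

A->BC, B->AC, C->B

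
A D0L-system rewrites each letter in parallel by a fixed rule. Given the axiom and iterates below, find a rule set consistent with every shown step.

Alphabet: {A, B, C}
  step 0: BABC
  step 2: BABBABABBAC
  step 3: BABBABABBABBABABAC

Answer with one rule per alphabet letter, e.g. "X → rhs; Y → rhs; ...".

A->B, B->BA, C->AC

  step 2 ⇒ step 3: BABBABABBAC ⇒ BA·B·BA·BA·B·BA·B·BA·BA·B·AC
    A ↦ B
    B ↦ BA
    C ↦ AC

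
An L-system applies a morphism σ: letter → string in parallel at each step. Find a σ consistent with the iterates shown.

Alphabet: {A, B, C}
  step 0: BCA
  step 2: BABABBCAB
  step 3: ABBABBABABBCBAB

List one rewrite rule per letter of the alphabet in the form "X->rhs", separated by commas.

  step 2 ⇒ step 3: BABABBCAB ⇒ AB·B·AB·B·AB·AB·BC·B·AB
    A ↦ B
    B ↦ AB
    C ↦ BC

A->B, B->AB, C->BC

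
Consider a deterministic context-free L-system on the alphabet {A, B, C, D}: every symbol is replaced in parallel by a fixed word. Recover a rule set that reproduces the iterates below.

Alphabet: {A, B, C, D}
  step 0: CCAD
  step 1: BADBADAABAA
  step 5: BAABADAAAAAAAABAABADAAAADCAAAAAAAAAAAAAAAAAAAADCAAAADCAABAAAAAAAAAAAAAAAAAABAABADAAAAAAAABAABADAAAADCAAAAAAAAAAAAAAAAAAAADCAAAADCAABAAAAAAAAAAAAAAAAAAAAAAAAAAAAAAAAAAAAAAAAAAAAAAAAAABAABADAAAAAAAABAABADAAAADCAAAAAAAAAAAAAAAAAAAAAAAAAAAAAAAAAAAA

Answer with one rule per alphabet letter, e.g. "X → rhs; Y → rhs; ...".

  step 0 ⇒ step 1: CCAD ⇒ BAD·BAD·AA·BAA
    A ↦ AA
    C ↦ BAD
    D ↦ BAA
    B ↦ DC  (constrained at step 1)

A->AA, B->DC, C->BAD, D->BAA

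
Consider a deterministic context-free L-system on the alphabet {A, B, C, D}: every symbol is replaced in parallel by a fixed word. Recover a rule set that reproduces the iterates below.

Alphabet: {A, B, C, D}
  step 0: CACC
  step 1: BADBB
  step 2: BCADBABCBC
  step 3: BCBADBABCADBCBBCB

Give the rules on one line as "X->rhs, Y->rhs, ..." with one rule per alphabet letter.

  step 2 ⇒ step 3: BCADBABCBC ⇒ BC·B·AD·BA·BC·AD·BC·B·BC·B
    A ↦ AD
    B ↦ BC
    C ↦ B
    D ↦ BA

A->AD, B->BC, C->B, D->BA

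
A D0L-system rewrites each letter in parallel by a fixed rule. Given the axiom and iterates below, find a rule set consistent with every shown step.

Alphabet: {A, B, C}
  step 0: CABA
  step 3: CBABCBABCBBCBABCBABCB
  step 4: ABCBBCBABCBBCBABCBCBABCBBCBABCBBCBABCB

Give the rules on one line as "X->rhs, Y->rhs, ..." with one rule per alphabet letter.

  step 3 ⇒ step 4: CBABCBABCBBCBABCBABCB ⇒ AB·CB·B·CB·AB·CB·B·CB·AB·CB·CB·AB·CB·B·CB·AB·CB·B·CB·AB·CB
    A ↦ B
    B ↦ CB
    C ↦ AB

A->B, B->CB, C->AB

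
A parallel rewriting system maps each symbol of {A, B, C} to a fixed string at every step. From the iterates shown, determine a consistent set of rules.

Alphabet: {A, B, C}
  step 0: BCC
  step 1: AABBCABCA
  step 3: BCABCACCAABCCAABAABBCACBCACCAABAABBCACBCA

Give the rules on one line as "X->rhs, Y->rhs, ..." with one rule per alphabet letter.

  step 0 ⇒ step 1: BCC ⇒ AAB·BCA·BCA
    B ↦ AAB
    C ↦ BCA
    A ↦ C  (constrained at step 1)

A->C, B->AAB, C->BCA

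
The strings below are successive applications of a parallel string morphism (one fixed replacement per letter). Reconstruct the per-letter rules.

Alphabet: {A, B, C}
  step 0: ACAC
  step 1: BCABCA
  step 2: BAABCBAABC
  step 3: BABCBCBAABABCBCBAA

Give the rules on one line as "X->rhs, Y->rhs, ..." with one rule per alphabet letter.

A->BC, B->BA, C->A

  step 2 ⇒ step 3: BAABCBAABC ⇒ BA·BC·BC·BA·A·BA·BC·BC·BA·A
    A ↦ BC
    B ↦ BA
    C ↦ A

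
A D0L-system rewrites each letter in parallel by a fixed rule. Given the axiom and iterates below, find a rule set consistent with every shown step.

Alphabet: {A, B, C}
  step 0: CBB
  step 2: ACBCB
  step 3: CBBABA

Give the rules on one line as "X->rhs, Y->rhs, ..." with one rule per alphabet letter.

  step 2 ⇒ step 3: ACBCB ⇒ CB·B·A·B·A
    A ↦ CB
    B ↦ A
    C ↦ B

A->CB, B->A, C->B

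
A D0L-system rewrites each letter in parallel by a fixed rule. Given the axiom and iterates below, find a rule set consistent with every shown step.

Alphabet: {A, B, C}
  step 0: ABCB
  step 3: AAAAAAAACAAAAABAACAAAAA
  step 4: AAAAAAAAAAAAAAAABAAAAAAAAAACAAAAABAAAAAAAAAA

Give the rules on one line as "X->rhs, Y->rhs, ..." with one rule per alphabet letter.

A->AA, B->CA, C->B

  step 3 ⇒ step 4: AAAAAAAACAAAAABAACAAAAA ⇒ AA·AA·AA·AA·AA·AA·AA·AA·B·AA·AA·AA·AA·AA·CA·AA·AA·B·AA·AA·AA·AA·AA
    A ↦ AA
    B ↦ CA
    C ↦ B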